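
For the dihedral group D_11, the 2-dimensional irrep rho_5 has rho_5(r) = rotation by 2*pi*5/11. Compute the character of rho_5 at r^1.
chi_{rho_5}(r^1) = 2*cos(2*pi*5*1/11) = -2*cos(pi/11)

Why: rho_5(r^1) is rotation by angle 2*pi*5*1/11, whose trace is 2*cos(2*pi*5*1/11) = -2*cos(pi/11).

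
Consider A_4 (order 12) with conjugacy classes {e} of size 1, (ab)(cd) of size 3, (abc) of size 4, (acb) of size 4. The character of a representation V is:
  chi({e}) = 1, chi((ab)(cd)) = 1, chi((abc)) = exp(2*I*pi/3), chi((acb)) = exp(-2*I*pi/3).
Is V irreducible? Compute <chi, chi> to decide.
Irreducible: <chi, chi> = 1.

Justification: <chi, chi> = (1/|G|) sum_C |C| * |chi(C)|^2 = (1/12)[1*|1|^2 + 3*|1|^2 + 4*|exp(2*I*pi/3)|^2 + 4*|exp(-2*I*pi/3)|^2]
  = (1/12)[(1) + (3) + (4) + (4)] = 12/12 = 1.
(Exp terms are combined using exp(i*s)*conj(exp(i*t)) = exp(i*(s-t)), and sums of them are collapsed using the identity that for every m > 1 the m distinct m-th roots of unity sum to 0, e.g. 1 + exp(2*I*pi/3) + exp(-2*I*pi/3) = 0.)
A character is irreducible iff <chi, chi> = 1, so this representation is irreducible.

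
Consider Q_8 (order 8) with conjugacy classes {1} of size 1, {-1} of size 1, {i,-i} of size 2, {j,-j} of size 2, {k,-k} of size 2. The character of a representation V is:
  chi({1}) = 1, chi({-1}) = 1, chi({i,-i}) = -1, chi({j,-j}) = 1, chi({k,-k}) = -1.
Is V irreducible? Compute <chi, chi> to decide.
Irreducible: <chi, chi> = 1.

Argument: <chi, chi> = (1/|G|) sum_C |C| * |chi(C)|^2 = (1/8)[1*|1|^2 + 1*|1|^2 + 2*|-1|^2 + 2*|1|^2 + 2*|-1|^2]
  = (1/8)[(1) + (1) + (2) + (2) + (2)] = 8/8 = 1.
A character is irreducible iff <chi, chi> = 1, so this representation is irreducible.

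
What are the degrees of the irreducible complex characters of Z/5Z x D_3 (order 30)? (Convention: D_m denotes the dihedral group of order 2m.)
Dimensions: 1, 1, 1, 1, 1, 1, 1, 1, 1, 1, 2, 2, 2, 2, 2

Proof sketch: There are 15 irreducibles (= number of conjugacy classes). Their dimensions d_i satisfy sum d_i^2 = |G| = 30: 1 + 1 + 1 + 1 + 1 + 1 + 1 + 1 + 1 + 1 + 4 + 4 + 4 + 4 + 4 = 30. (For the product with Z/5Z: each of the 5 1-dim characters of Z/5Z tensors with each irrep of D_3, giving 5 copies of each D_3-dimension.)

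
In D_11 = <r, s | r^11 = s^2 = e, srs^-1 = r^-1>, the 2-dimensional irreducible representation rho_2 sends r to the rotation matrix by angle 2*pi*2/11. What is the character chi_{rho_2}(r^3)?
chi_{rho_2}(r^3) = 2*cos(2*pi*2*3/11) = -2*cos(pi/11)

Solution. rho_2(r^3) is rotation by angle 2*pi*2*3/11, whose trace is 2*cos(2*pi*2*3/11) = -2*cos(pi/11).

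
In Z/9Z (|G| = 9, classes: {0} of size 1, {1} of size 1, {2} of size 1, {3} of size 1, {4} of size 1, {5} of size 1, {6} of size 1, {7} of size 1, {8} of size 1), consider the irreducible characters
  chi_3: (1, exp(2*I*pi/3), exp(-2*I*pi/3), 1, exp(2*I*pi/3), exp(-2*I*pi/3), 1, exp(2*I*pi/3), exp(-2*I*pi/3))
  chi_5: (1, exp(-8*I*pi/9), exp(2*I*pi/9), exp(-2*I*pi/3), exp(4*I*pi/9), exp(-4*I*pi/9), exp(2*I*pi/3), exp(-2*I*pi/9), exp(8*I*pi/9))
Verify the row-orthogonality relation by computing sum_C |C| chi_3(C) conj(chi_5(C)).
Sum = 0; so <chi_3, chi_5> = 0 (distinct irreducibles are orthogonal).

Why: Compute term by term over conjugacy classes (|C| * chi_3(C) * conj(chi_5(C))):
  1*(1)*conj(1) + 1*(exp(2*I*pi/3))*conj(exp(-8*I*pi/9)) + 1*(exp(-2*I*pi/3))*conj(exp(2*I*pi/9)) + 1*(1)*conj(exp(-2*I*pi/3)) + 1*(exp(2*I*pi/3))*conj(exp(4*I*pi/9)) + 1*(exp(-2*I*pi/3))*conj(exp(-4*I*pi/9)) + 1*(1)*conj(exp(2*I*pi/3)) + 1*(exp(2*I*pi/3))*conj(exp(-2*I*pi/9)) + 1*(exp(-2*I*pi/3))*conj(exp(8*I*pi/9))
  = (1) + (exp(-4*I*pi/9)) + (exp(-8*I*pi/9)) + (exp(2*I*pi/3)) + (exp(2*I*pi/9)) + (exp(-2*I*pi/9)) + (exp(-2*I*pi/3)) + (exp(8*I*pi/9)) + (exp(4*I*pi/9))
  = 0.
(Exp terms are combined using exp(i*s)*conj(exp(i*t)) = exp(i*(s-t)), and sums of them are collapsed using the identity that for every m > 1 the m distinct m-th roots of unity sum to 0, e.g. 1 + exp(2*I*pi/3) + exp(-2*I*pi/3) = 0.)
Dividing by |G| = 9 gives 0/9 = 0, matching the row-orthogonality relation <chi_3, chi_5> = [chi_3 = chi_5].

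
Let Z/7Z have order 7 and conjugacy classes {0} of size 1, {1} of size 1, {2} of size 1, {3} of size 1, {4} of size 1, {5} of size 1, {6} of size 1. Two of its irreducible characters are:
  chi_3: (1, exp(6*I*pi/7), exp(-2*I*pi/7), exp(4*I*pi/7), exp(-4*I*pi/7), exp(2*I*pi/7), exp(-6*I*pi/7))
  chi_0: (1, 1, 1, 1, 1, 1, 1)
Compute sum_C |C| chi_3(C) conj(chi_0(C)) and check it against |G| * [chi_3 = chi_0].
Sum = 0; so <chi_3, chi_0> = 0 (distinct irreducibles are orthogonal).

Proof sketch: Compute term by term over conjugacy classes (|C| * chi_3(C) * conj(chi_0(C))):
  1*(1)*conj(1) + 1*(exp(6*I*pi/7))*conj(1) + 1*(exp(-2*I*pi/7))*conj(1) + 1*(exp(4*I*pi/7))*conj(1) + 1*(exp(-4*I*pi/7))*conj(1) + 1*(exp(2*I*pi/7))*conj(1) + 1*(exp(-6*I*pi/7))*conj(1)
  = (1) + (exp(6*I*pi/7)) + (exp(-2*I*pi/7)) + (exp(4*I*pi/7)) + (exp(-4*I*pi/7)) + (exp(2*I*pi/7)) + (exp(-6*I*pi/7))
  = 0.
(Exp terms are combined using exp(i*s)*conj(exp(i*t)) = exp(i*(s-t)), and sums of them are collapsed using the identity that for every m > 1 the m distinct m-th roots of unity sum to 0, e.g. 1 + exp(2*I*pi/3) + exp(-2*I*pi/3) = 0.)
Dividing by |G| = 7 gives 0/7 = 0, matching the row-orthogonality relation <chi_3, chi_0> = [chi_3 = chi_0].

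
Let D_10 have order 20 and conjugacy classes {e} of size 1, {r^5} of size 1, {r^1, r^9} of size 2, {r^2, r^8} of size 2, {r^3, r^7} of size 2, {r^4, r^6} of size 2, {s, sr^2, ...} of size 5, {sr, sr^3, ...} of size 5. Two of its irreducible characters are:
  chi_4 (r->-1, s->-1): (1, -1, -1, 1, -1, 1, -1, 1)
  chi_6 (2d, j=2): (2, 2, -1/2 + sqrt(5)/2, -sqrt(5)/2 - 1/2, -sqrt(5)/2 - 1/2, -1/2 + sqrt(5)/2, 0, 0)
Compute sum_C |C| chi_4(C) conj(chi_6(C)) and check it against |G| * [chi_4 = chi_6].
Sum = 0; so <chi_4, chi_6> = 0 (distinct irreducibles are orthogonal).

Derivation: Compute term by term over conjugacy classes (|C| * chi_4(C) * conj(chi_6(C))):
  1*(1)*conj(2) + 1*(-1)*conj(2) + 2*(-1)*conj(-1/2 + sqrt(5)/2) + 2*(1)*conj(-sqrt(5)/2 - 1/2) + 2*(-1)*conj(-sqrt(5)/2 - 1/2) + 2*(1)*conj(-1/2 + sqrt(5)/2) + 5*(-1)*conj(0) + 5*(1)*conj(0)
  = (2) + (-2) + (1 - sqrt(5)) + (-sqrt(5) - 1) + (1 + sqrt(5)) + (-1 + sqrt(5)) + (0) + (0)
  = 0.
Dividing by |G| = 20 gives 0/20 = 0, matching the row-orthogonality relation <chi_4, chi_6> = [chi_4 = chi_6].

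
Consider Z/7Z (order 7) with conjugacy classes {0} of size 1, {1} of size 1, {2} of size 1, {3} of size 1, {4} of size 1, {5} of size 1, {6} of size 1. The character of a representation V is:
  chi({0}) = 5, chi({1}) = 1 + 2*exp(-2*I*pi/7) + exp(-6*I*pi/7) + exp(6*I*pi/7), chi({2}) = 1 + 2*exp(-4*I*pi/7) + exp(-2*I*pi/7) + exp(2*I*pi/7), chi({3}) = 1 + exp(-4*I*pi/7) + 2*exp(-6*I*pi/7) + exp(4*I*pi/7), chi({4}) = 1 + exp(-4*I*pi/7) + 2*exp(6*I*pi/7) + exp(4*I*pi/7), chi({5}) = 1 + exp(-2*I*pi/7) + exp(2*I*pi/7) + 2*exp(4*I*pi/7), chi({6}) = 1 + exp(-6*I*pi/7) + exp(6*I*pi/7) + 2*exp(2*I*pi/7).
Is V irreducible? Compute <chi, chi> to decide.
Not irreducible (reducible): <chi, chi> = 7 > 1.

Reasoning: <chi, chi> = (1/|G|) sum_C |C| * |chi(C)|^2 = (1/7)[1*|5|^2 + 1*|1 + 2*exp(-2*I*pi/7) + exp(-6*I*pi/7) + exp(6*I*pi/7)|^2 + 1*|1 + 2*exp(-4*I*pi/7) + exp(-2*I*pi/7) + exp(2*I*pi/7)|^2 + 1*|1 + exp(-4*I*pi/7) + 2*exp(-6*I*pi/7) + exp(4*I*pi/7)|^2 + 1*|1 + exp(-4*I*pi/7) + 2*exp(6*I*pi/7) + exp(4*I*pi/7)|^2 + 1*|1 + exp(-2*I*pi/7) + exp(2*I*pi/7) + 2*exp(4*I*pi/7)|^2 + 1*|1 + exp(-6*I*pi/7) + exp(6*I*pi/7) + 2*exp(2*I*pi/7)|^2]
  = (1/7)[(25) + (7 + 3*exp(-2*I*pi/7) + 2*exp(-4*I*pi/7) + 4*exp(-6*I*pi/7) + 4*exp(6*I*pi/7) + 2*exp(4*I*pi/7) + 3*exp(2*I*pi/7)) + (7 + 4*exp(-2*I*pi/7) + 3*exp(-4*I*pi/7) + 2*exp(-6*I*pi/7) + 2*exp(6*I*pi/7) + 3*exp(4*I*pi/7) + 4*exp(2*I*pi/7)) + (7 + 4*exp(-4*I*pi/7) + 2*exp(-2*I*pi/7) + 3*exp(-6*I*pi/7) + 3*exp(6*I*pi/7) + 2*exp(2*I*pi/7) + 4*exp(4*I*pi/7)) + (7 + 4*exp(-4*I*pi/7) + 2*exp(-2*I*pi/7) + 3*exp(-6*I*pi/7) + 3*exp(6*I*pi/7) + 2*exp(2*I*pi/7) + 4*exp(4*I*pi/7)) + (7 + 4*exp(-2*I*pi/7) + 3*exp(-4*I*pi/7) + 2*exp(-6*I*pi/7) + 2*exp(6*I*pi/7) + 3*exp(4*I*pi/7) + 4*exp(2*I*pi/7)) + (7 + 3*exp(-2*I*pi/7) + 2*exp(-4*I*pi/7) + 4*exp(-6*I*pi/7) + 4*exp(6*I*pi/7) + 2*exp(4*I*pi/7) + 3*exp(2*I*pi/7))] = 49/7 = 7.
(Exp terms are combined using exp(i*s)*conj(exp(i*t)) = exp(i*(s-t)), and sums of them are collapsed using the identity that for every m > 1 the m distinct m-th roots of unity sum to 0, e.g. 1 + exp(2*I*pi/3) + exp(-2*I*pi/3) = 0.)
A character is irreducible iff <chi, chi> = 1, so this representation is reducible.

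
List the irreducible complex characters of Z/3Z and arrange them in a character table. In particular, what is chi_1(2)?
Character table of Z/3Z (irreps indexed chi_0,...,chi_2 with chi_k(m) = zeta_3^(k*m), zeta_3 = exp(2*pi*i/3)):
  irrep \ class  {0} (size 1)  {1} (size 1)    {2} (size 1)  
  chi_0          1             1               1             
  chi_1          1             exp(2*I*pi/3)   exp(-2*I*pi/3)
  chi_2          1             exp(-2*I*pi/3)  exp(2*I*pi/3) 

Spot check: chi_1(2) = zeta_3^(1*2) = zeta_3^2 = exp(-2*I*pi/3).

Why: Z/3Z is abelian, so all 3 irreducible complex representations are 1-dimensional. They are given by chi_k(m) = zeta_3^(k*m) for k = 0,...,2. Row orthogonality: sum_m chi_k(m) conj(chi_l(m)) = 3 * [k = l].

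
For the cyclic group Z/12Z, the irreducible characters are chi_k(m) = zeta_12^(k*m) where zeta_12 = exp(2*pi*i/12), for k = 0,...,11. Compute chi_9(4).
chi_9(4) = zeta_12^36 = 1

Solution. chi_9(4) = zeta_12^(9*4) = zeta_12^36. Since zeta_12^12 = 1, this equals zeta_12^0 = exp(2*pi*i*0/12) = 1.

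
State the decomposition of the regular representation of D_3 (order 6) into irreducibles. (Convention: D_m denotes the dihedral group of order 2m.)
Each irreducible V_i of dimension d_i appears with multiplicity d_i, i.e. rho_reg = (direct sum over all irreducibles V_i) d_i V_i. The irreducible dimensions for D_3 are 1, 1, 2: 2 irreducibles of dimension 1, each with multiplicity 1; 1 irreducible of dimension 2, with multiplicity 2. Total dimension 2*1*1 + 1*2*2 = 6 = |G|.

General theorem: in the regular representation of a finite group G, each irreducible appears with multiplicity equal to its dimension. Check: dim(rho_reg) = sum d_i^2 = 1 + 1 + 4 = 6 = |G|.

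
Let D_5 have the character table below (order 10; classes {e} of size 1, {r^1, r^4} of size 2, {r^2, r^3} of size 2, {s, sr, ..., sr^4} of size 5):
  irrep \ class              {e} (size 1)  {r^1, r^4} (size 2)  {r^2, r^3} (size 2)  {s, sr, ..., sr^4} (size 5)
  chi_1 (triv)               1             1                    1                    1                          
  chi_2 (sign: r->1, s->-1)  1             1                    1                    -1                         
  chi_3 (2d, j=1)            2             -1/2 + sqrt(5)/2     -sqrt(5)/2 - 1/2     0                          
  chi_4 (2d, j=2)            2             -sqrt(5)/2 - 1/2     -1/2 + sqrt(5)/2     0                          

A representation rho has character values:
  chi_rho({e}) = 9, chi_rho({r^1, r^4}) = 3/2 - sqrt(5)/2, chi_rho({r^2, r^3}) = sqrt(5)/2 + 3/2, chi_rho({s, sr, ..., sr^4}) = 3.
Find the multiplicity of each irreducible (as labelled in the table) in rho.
Multiplicities: chi_1: 3, chi_2: 0, chi_3: 1, chi_4: 2.

Explanation: Use <chi_rho, chi> = (1/|G|) sum_C |C| * chi_rho(C) * conj(chi(C)) with |G| = 10 for each irreducible chi in the table:
  <chi_rho, chi_1> = (1/10)[1*(9)*conj(1) + 2*(3/2 - sqrt(5)/2)*conj(1) + 2*(sqrt(5)/2 + 3/2)*conj(1) + 5*(3)*conj(1)]
      = (1/10)[(9) + (3 - sqrt(5)) + (sqrt(5) + 3) + (15)] = 30/10 = 3
  <chi_rho, chi_2> = (1/10)[1*(9)*conj(1) + 2*(3/2 - sqrt(5)/2)*conj(1) + 2*(sqrt(5)/2 + 3/2)*conj(1) + 5*(3)*conj(-1)]
      = (1/10)[(9) + (3 - sqrt(5)) + (sqrt(5) + 3) + (-15)] = 0/10 = 0
  <chi_rho, chi_3> = (1/10)[1*(9)*conj(2) + 2*(3/2 - sqrt(5)/2)*conj(-1/2 + sqrt(5)/2) + 2*(sqrt(5)/2 + 3/2)*conj(-sqrt(5)/2 - 1/2) + 5*(3)*conj(0)]
      = (1/10)[(18) + (-4 + 2*sqrt(5)) + (-2*sqrt(5) - 4) + (0)] = 10/10 = 1
  <chi_rho, chi_4> = (1/10)[1*(9)*conj(2) + 2*(3/2 - sqrt(5)/2)*conj(-sqrt(5)/2 - 1/2) + 2*(sqrt(5)/2 + 3/2)*conj(-1/2 + sqrt(5)/2) + 5*(3)*conj(0)]
      = (1/10)[(18) + (1 - sqrt(5)) + (1 + sqrt(5)) + (0)] = 20/10 = 2
Dimension check: dim(rho) = sum (mult * dim) = 3*1 + 0*1 + 1*2 + 2*2 = 9 = chi_rho(e) = 9.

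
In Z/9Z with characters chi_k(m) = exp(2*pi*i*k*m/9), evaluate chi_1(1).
chi_1(1) = zeta_9^1 = exp(2*I*pi/9)

Explanation: chi_1(1) = zeta_9^(1*1) = zeta_9^1. Since zeta_9^9 = 1, this equals zeta_9^1 = exp(2*pi*i*1/9) = exp(2*I*pi/9).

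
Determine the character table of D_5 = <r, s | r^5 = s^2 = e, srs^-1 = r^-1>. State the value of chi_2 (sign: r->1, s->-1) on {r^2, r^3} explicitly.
Conjugacy classes: {e} of size 1, {r^1, r^4} of size 2, {r^2, r^3} of size 2, {s, sr, ..., sr^4} of size 5.
Character table:
  irrep \ class              {e} (size 1)  {r^1, r^4} (size 2)  {r^2, r^3} (size 2)  {s, sr, ..., sr^4} (size 5)
  chi_1 (triv)               1             1                    1                    1                          
  chi_2 (sign: r->1, s->-1)  1             1                    1                    -1                         
  chi_3 (2d, j=1)            2             -1/2 + sqrt(5)/2     -sqrt(5)/2 - 1/2     0                          
  chi_4 (2d, j=2)            2             -sqrt(5)/2 - 1/2     -1/2 + sqrt(5)/2     0                          

Spot check: chi_2 (sign: r->1, s->-1) on {r^2, r^3} = 1.

Details: D_5 has order 2*5 = 10 with 4 conjugacy classes, hence 4 irreducibles. Sum of squared dims 1 + 1 + 4 + 4 = 10 = |G|. Linear characters come from the abelianisation; the 2-dimensional irreps have character r^k -> 2*cos(2*pi*j*k/5), reflections -> 0.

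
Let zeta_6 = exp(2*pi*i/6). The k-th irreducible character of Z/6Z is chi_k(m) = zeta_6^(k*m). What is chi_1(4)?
chi_1(4) = zeta_6^4 = exp(-2*I*pi/3)

Working: chi_1(4) = zeta_6^(1*4) = zeta_6^4. Since zeta_6^6 = 1, this equals zeta_6^4 = exp(2*pi*i*4/6) = exp(-2*I*pi/3).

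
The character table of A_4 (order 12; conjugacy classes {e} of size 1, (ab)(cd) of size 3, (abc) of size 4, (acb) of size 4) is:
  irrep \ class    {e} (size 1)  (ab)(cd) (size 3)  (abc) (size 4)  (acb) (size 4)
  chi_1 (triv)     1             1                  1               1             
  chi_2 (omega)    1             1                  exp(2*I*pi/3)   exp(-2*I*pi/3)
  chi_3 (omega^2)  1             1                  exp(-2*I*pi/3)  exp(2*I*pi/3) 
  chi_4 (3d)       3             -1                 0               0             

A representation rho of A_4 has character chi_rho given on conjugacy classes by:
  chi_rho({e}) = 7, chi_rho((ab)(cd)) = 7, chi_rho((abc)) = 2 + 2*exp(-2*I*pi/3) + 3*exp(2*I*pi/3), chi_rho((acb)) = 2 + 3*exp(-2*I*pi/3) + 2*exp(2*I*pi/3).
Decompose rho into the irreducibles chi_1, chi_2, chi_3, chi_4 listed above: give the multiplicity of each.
Multiplicities: chi_1: 2, chi_2: 3, chi_3: 2, chi_4: 0.

Derivation: Use <chi_rho, chi> = (1/|G|) sum_C |C| * chi_rho(C) * conj(chi(C)) with |G| = 12 for each irreducible chi in the table:
  <chi_rho, chi_1> = (1/12)[1*(7)*conj(1) + 3*(7)*conj(1) + 4*(2 + 2*exp(-2*I*pi/3) + 3*exp(2*I*pi/3))*conj(1) + 4*(2 + 3*exp(-2*I*pi/3) + 2*exp(2*I*pi/3))*conj(1)]
      = (1/12)[(7) + (21) + (8 + 8*exp(-2*I*pi/3) + 12*exp(2*I*pi/3)) + (8 + 12*exp(-2*I*pi/3) + 8*exp(2*I*pi/3))] = 24/12 = 2
  <chi_rho, chi_2> = (1/12)[1*(7)*conj(1) + 3*(7)*conj(1) + 4*(2 + 2*exp(-2*I*pi/3) + 3*exp(2*I*pi/3))*conj(exp(2*I*pi/3)) + 4*(2 + 3*exp(-2*I*pi/3) + 2*exp(2*I*pi/3))*conj(exp(-2*I*pi/3))]
      = (1/12)[(7) + (21) + (4) + (4)] = 36/12 = 3
  <chi_rho, chi_3> = (1/12)[1*(7)*conj(1) + 3*(7)*conj(1) + 4*(2 + 2*exp(-2*I*pi/3) + 3*exp(2*I*pi/3))*conj(exp(-2*I*pi/3)) + 4*(2 + 3*exp(-2*I*pi/3) + 2*exp(2*I*pi/3))*conj(exp(2*I*pi/3))]
      = (1/12)[(7) + (21) + (8 + 12*exp(-2*I*pi/3) + 8*exp(2*I*pi/3)) + (8 + 8*exp(-2*I*pi/3) + 12*exp(2*I*pi/3))] = 24/12 = 2
  <chi_rho, chi_4> = (1/12)[1*(7)*conj(3) + 3*(7)*conj(-1) + 4*(2 + 2*exp(-2*I*pi/3) + 3*exp(2*I*pi/3))*conj(0) + 4*(2 + 3*exp(-2*I*pi/3) + 2*exp(2*I*pi/3))*conj(0)]
      = (1/12)[(21) + (-21) + (0) + (0)] = 0/12 = 0
(Exp terms are combined using exp(i*s)*conj(exp(i*t)) = exp(i*(s-t)), and sums of them are collapsed using the identity that for every m > 1 the m distinct m-th roots of unity sum to 0, e.g. 1 + exp(2*I*pi/3) + exp(-2*I*pi/3) = 0.)
Dimension check: dim(rho) = sum (mult * dim) = 2*1 + 3*1 + 2*1 + 0*3 = 7 = chi_rho(e) = 7.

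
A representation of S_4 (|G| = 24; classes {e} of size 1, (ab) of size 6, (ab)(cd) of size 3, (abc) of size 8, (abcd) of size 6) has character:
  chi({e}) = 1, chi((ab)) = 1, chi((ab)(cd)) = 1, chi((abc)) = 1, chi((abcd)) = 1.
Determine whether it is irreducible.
Irreducible: <chi, chi> = 1.

Derivation: <chi, chi> = (1/|G|) sum_C |C| * |chi(C)|^2 = (1/24)[1*|1|^2 + 6*|1|^2 + 3*|1|^2 + 8*|1|^2 + 6*|1|^2]
  = (1/24)[(1) + (6) + (3) + (8) + (6)] = 24/24 = 1.
A character is irreducible iff <chi, chi> = 1, so this representation is irreducible.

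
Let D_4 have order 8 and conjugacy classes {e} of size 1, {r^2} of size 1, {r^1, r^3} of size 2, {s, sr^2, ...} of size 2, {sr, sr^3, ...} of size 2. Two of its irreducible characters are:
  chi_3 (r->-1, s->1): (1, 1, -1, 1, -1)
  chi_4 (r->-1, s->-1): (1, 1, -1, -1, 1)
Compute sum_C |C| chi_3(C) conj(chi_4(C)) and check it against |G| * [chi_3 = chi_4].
Sum = 0; so <chi_3, chi_4> = 0 (distinct irreducibles are orthogonal).

Explanation: Compute term by term over conjugacy classes (|C| * chi_3(C) * conj(chi_4(C))):
  1*(1)*conj(1) + 1*(1)*conj(1) + 2*(-1)*conj(-1) + 2*(1)*conj(-1) + 2*(-1)*conj(1)
  = (1) + (1) + (2) + (-2) + (-2)
  = 0.
Dividing by |G| = 8 gives 0/8 = 0, matching the row-orthogonality relation <chi_3, chi_4> = [chi_3 = chi_4].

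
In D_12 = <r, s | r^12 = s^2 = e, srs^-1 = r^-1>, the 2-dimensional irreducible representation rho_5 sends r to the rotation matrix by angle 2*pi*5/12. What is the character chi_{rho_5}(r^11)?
chi_{rho_5}(r^11) = 2*cos(2*pi*5*11/12) = -sqrt(3)

Proof sketch: rho_5(r^11) is rotation by angle 2*pi*5*11/12, whose trace is 2*cos(2*pi*5*11/12) = -sqrt(3).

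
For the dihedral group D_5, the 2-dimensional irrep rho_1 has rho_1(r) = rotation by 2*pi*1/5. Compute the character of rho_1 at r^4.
chi_{rho_1}(r^4) = 2*cos(2*pi*1*4/5) = -1/2 + sqrt(5)/2

Working: rho_1(r^4) is rotation by angle 2*pi*1*4/5, whose trace is 2*cos(2*pi*1*4/5) = -1/2 + sqrt(5)/2.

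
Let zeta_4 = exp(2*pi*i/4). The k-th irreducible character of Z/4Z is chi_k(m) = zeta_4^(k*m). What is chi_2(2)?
chi_2(2) = zeta_4^4 = 1

Argument: chi_2(2) = zeta_4^(2*2) = zeta_4^4. Since zeta_4^4 = 1, this equals zeta_4^0 = exp(2*pi*i*0/4) = 1.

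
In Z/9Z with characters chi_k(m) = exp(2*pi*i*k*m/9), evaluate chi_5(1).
chi_5(1) = zeta_9^5 = exp(-8*I*pi/9)

Proof sketch: chi_5(1) = zeta_9^(5*1) = zeta_9^5. Since zeta_9^9 = 1, this equals zeta_9^5 = exp(2*pi*i*5/9) = exp(-8*I*pi/9).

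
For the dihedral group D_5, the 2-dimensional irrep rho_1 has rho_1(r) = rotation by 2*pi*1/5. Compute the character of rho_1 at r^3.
chi_{rho_1}(r^3) = 2*cos(2*pi*1*3/5) = -sqrt(5)/2 - 1/2

Proof sketch: rho_1(r^3) is rotation by angle 2*pi*1*3/5, whose trace is 2*cos(2*pi*1*3/5) = -sqrt(5)/2 - 1/2.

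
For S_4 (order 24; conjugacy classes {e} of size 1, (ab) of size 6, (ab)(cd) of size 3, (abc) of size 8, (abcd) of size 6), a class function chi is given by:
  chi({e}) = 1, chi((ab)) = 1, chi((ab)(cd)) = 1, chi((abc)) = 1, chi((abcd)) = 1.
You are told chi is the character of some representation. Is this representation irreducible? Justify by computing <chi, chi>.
Irreducible: <chi, chi> = 1.

Argument: <chi, chi> = (1/|G|) sum_C |C| * |chi(C)|^2 = (1/24)[1*|1|^2 + 6*|1|^2 + 3*|1|^2 + 8*|1|^2 + 6*|1|^2]
  = (1/24)[(1) + (6) + (3) + (8) + (6)] = 24/24 = 1.
A character is irreducible iff <chi, chi> = 1, so this representation is irreducible.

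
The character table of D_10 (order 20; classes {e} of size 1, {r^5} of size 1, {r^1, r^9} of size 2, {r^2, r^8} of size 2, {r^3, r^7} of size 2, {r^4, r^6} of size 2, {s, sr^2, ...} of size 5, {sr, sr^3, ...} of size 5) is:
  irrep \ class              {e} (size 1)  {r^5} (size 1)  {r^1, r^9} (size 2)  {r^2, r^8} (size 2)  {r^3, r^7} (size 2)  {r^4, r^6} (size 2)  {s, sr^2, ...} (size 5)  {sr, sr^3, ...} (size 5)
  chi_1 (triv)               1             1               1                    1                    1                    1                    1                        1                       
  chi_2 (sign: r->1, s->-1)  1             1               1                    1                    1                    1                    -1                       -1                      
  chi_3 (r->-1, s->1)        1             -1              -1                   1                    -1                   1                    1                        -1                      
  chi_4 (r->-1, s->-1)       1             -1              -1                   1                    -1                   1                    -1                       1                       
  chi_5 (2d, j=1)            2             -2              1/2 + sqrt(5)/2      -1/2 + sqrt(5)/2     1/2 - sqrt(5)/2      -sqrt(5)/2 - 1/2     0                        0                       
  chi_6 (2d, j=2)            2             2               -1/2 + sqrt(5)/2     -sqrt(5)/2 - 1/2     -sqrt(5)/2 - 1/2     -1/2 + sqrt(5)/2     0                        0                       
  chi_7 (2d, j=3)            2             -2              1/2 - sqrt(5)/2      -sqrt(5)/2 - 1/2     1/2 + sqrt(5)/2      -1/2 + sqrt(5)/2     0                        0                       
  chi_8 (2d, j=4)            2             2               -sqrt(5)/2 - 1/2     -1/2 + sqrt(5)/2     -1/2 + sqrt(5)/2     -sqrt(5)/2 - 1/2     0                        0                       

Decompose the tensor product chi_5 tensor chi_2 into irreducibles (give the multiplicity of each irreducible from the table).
chi_5 tensor chi_2 = chi_5 (all other irreducibles have multiplicity 0).

Details: The character of a tensor product is the pointwise product (chi_5 * chi_2)(C) = chi_5(C) * chi_2(C):
  {e}: (2)*(1), {r^5}: (-2)*(1), {r^1, r^9}: (1/2 + sqrt(5)/2)*(1), {r^2, r^8}: (-1/2 + sqrt(5)/2)*(1), {r^3, r^7}: (1/2 - sqrt(5)/2)*(1), {r^4, r^6}: (-sqrt(5)/2 - 1/2)*(1), {s, sr^2, ...}: (0)*(-1), {sr, sr^3, ...}: (0)*(-1)
so (chi_5 * chi_2) takes values
  {e} -> 2, {r^5} -> -2, {r^1, r^9} -> 1/2 + sqrt(5)/2, {r^2, r^8} -> -1/2 + sqrt(5)/2, {r^3, r^7} -> 1/2 - sqrt(5)/2, {r^4, r^6} -> -sqrt(5)/2 - 1/2, {s, sr^2, ...} -> 0, {sr, sr^3, ...} -> 0.
Now take the inner product of this character with each irreducible chi from the table, <chi_5*chi_2, chi> = (1/20) sum_C |C| (chi_5*chi_2)(C) conj(chi(C)):
  <chi_5*chi_2, chi_1> = (1/20)[1*(2)*conj(1) + 1*(-2)*conj(1) + 2*(1/2 + sqrt(5)/2)*conj(1) + 2*(-1/2 + sqrt(5)/2)*conj(1) + 2*(1/2 - sqrt(5)/2)*conj(1) + 2*(-sqrt(5)/2 - 1/2)*conj(1) + 5*(0)*conj(1) + 5*(0)*conj(1)]
      = (1/20)[(2) + (-2) + (1 + sqrt(5)) + (-1 + sqrt(5)) + (1 - sqrt(5)) + (-sqrt(5) - 1) + (0) + (0)] = 0/20 = 0
  <chi_5*chi_2, chi_2> = (1/20)[1*(2)*conj(1) + 1*(-2)*conj(1) + 2*(1/2 + sqrt(5)/2)*conj(1) + 2*(-1/2 + sqrt(5)/2)*conj(1) + 2*(1/2 - sqrt(5)/2)*conj(1) + 2*(-sqrt(5)/2 - 1/2)*conj(1) + 5*(0)*conj(-1) + 5*(0)*conj(-1)]
      = (1/20)[(2) + (-2) + (1 + sqrt(5)) + (-1 + sqrt(5)) + (1 - sqrt(5)) + (-sqrt(5) - 1) + (0) + (0)] = 0/20 = 0
  <chi_5*chi_2, chi_3> = (1/20)[1*(2)*conj(1) + 1*(-2)*conj(-1) + 2*(1/2 + sqrt(5)/2)*conj(-1) + 2*(-1/2 + sqrt(5)/2)*conj(1) + 2*(1/2 - sqrt(5)/2)*conj(-1) + 2*(-sqrt(5)/2 - 1/2)*conj(1) + 5*(0)*conj(1) + 5*(0)*conj(-1)]
      = (1/20)[(2) + (2) + (-sqrt(5) - 1) + (-1 + sqrt(5)) + (-1 + sqrt(5)) + (-sqrt(5) - 1) + (0) + (0)] = 0/20 = 0
  <chi_5*chi_2, chi_4> = (1/20)[1*(2)*conj(1) + 1*(-2)*conj(-1) + 2*(1/2 + sqrt(5)/2)*conj(-1) + 2*(-1/2 + sqrt(5)/2)*conj(1) + 2*(1/2 - sqrt(5)/2)*conj(-1) + 2*(-sqrt(5)/2 - 1/2)*conj(1) + 5*(0)*conj(-1) + 5*(0)*conj(1)]
      = (1/20)[(2) + (2) + (-sqrt(5) - 1) + (-1 + sqrt(5)) + (-1 + sqrt(5)) + (-sqrt(5) - 1) + (0) + (0)] = 0/20 = 0
  <chi_5*chi_2, chi_5> = (1/20)[1*(2)*conj(2) + 1*(-2)*conj(-2) + 2*(1/2 + sqrt(5)/2)*conj(1/2 + sqrt(5)/2) + 2*(-1/2 + sqrt(5)/2)*conj(-1/2 + sqrt(5)/2) + 2*(1/2 - sqrt(5)/2)*conj(1/2 - sqrt(5)/2) + 2*(-sqrt(5)/2 - 1/2)*conj(-sqrt(5)/2 - 1/2) + 5*(0)*conj(0) + 5*(0)*conj(0)]
      = (1/20)[(4) + (4) + (sqrt(5) + 3) + (3 - sqrt(5)) + (3 - sqrt(5)) + (sqrt(5) + 3) + (0) + (0)] = 20/20 = 1
  <chi_5*chi_2, chi_6> = (1/20)[1*(2)*conj(2) + 1*(-2)*conj(2) + 2*(1/2 + sqrt(5)/2)*conj(-1/2 + sqrt(5)/2) + 2*(-1/2 + sqrt(5)/2)*conj(-sqrt(5)/2 - 1/2) + 2*(1/2 - sqrt(5)/2)*conj(-sqrt(5)/2 - 1/2) + 2*(-sqrt(5)/2 - 1/2)*conj(-1/2 + sqrt(5)/2) + 5*(0)*conj(0) + 5*(0)*conj(0)]
      = (1/20)[(4) + (-4) + (2) + (-2) + (2) + (-2) + (0) + (0)] = 0/20 = 0
  <chi_5*chi_2, chi_7> = (1/20)[1*(2)*conj(2) + 1*(-2)*conj(-2) + 2*(1/2 + sqrt(5)/2)*conj(1/2 - sqrt(5)/2) + 2*(-1/2 + sqrt(5)/2)*conj(-sqrt(5)/2 - 1/2) + 2*(1/2 - sqrt(5)/2)*conj(1/2 + sqrt(5)/2) + 2*(-sqrt(5)/2 - 1/2)*conj(-1/2 + sqrt(5)/2) + 5*(0)*conj(0) + 5*(0)*conj(0)]
      = (1/20)[(4) + (4) + (-2) + (-2) + (-2) + (-2) + (0) + (0)] = 0/20 = 0
  <chi_5*chi_2, chi_8> = (1/20)[1*(2)*conj(2) + 1*(-2)*conj(2) + 2*(1/2 + sqrt(5)/2)*conj(-sqrt(5)/2 - 1/2) + 2*(-1/2 + sqrt(5)/2)*conj(-1/2 + sqrt(5)/2) + 2*(1/2 - sqrt(5)/2)*conj(-1/2 + sqrt(5)/2) + 2*(-sqrt(5)/2 - 1/2)*conj(-sqrt(5)/2 - 1/2) + 5*(0)*conj(0) + 5*(0)*conj(0)]
      = (1/20)[(4) + (-4) + (-3 - sqrt(5)) + (3 - sqrt(5)) + (-3 + sqrt(5)) + (sqrt(5) + 3) + (0) + (0)] = 0/20 = 0
Hence the multiplicities are chi_5: 1. Dimension check: dim(chi_5)*dim(chi_2) = 2*1 = 2 and sum (mult * dim) = 1*2 = 2.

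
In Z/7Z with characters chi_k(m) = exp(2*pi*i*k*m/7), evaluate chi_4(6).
chi_4(6) = zeta_7^24 = exp(6*I*pi/7)

chi_4(6) = zeta_7^(4*6) = zeta_7^24. Since zeta_7^7 = 1, this equals zeta_7^3 = exp(2*pi*i*3/7) = exp(6*I*pi/7).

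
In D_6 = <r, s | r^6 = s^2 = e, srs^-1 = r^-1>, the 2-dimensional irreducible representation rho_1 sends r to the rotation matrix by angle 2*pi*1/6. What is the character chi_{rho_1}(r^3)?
chi_{rho_1}(r^3) = 2*cos(2*pi*1*3/6) = -2

Reasoning: rho_1(r^3) is rotation by angle 2*pi*1*3/6, whose trace is 2*cos(2*pi*1*3/6) = -2.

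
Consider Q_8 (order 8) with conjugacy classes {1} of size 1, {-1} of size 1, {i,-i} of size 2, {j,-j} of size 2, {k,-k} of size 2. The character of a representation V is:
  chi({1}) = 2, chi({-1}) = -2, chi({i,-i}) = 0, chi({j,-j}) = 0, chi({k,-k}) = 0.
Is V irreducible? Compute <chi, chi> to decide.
Irreducible: <chi, chi> = 1.

Justification: <chi, chi> = (1/|G|) sum_C |C| * |chi(C)|^2 = (1/8)[1*|2|^2 + 1*|-2|^2 + 2*|0|^2 + 2*|0|^2 + 2*|0|^2]
  = (1/8)[(4) + (4) + (0) + (0) + (0)] = 8/8 = 1.
A character is irreducible iff <chi, chi> = 1, so this representation is irreducible.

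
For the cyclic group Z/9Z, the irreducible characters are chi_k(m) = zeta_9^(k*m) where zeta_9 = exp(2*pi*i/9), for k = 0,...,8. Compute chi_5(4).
chi_5(4) = zeta_9^20 = exp(4*I*pi/9)

Solution. chi_5(4) = zeta_9^(5*4) = zeta_9^20. Since zeta_9^9 = 1, this equals zeta_9^2 = exp(2*pi*i*2/9) = exp(4*I*pi/9).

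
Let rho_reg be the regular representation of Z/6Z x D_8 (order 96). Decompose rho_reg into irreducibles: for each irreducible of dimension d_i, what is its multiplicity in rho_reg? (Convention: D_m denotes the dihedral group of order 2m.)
Each irreducible V_i of dimension d_i appears with multiplicity d_i, i.e. rho_reg = (direct sum over all irreducibles V_i) d_i V_i. The irreducible dimensions for Z/6Z x D_8 are 1, 1, 1, 1, 1, 1, 1, 1, 1, 1, 1, 1, 1, 1, 1, 1, 1, 1, 1, 1, 1, 1, 1, 1, 2, 2, 2, 2, 2, 2, 2, 2, 2, 2, 2, 2, 2, 2, 2, 2, 2, 2: 24 irreducibles of dimension 1, each with multiplicity 1; 18 irreducibles of dimension 2, each with multiplicity 2. Total dimension 24*1*1 + 18*2*2 = 96 = |G|.

Reasoning: General theorem: in the regular representation of a finite group G, each irreducible appears with multiplicity equal to its dimension. Check: dim(rho_reg) = sum d_i^2 = 1 + 1 + 1 + 1 + 1 + 1 + 1 + 1 + 1 + 1 + 1 + 1 + 1 + 1 + 1 + 1 + 1 + 1 + 1 + 1 + 1 + 1 + 1 + 1 + 4 + 4 + 4 + 4 + 4 + 4 + 4 + 4 + 4 + 4 + 4 + 4 + 4 + 4 + 4 + 4 + 4 + 4 = 96 = |G|.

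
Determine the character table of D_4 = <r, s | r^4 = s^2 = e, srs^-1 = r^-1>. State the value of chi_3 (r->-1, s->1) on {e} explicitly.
Conjugacy classes: {e} of size 1, {r^2} of size 1, {r^1, r^3} of size 2, {s, sr^2, ...} of size 2, {sr, sr^3, ...} of size 2.
Character table:
  irrep \ class              {e} (size 1)  {r^2} (size 1)  {r^1, r^3} (size 2)  {s, sr^2, ...} (size 2)  {sr, sr^3, ...} (size 2)
  chi_1 (triv)               1             1               1                    1                        1                       
  chi_2 (sign: r->1, s->-1)  1             1               1                    -1                       -1                      
  chi_3 (r->-1, s->1)        1             1               -1                   1                        -1                      
  chi_4 (r->-1, s->-1)       1             1               -1                   -1                       1                       
  chi_5 (2d, j=1)            2             -2              0                    0                        0                       

Spot check: chi_3 (r->-1, s->1) on {e} = 1.

Details: D_4 has order 2*4 = 8 with 5 conjugacy classes, hence 5 irreducibles. Sum of squared dims 1 + 1 + 1 + 1 + 4 = 8 = |G|. Linear characters come from the abelianisation; the 2-dimensional irreps have character r^k -> 2*cos(2*pi*j*k/4), reflections -> 0.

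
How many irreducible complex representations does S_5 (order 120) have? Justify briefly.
7

Proof sketch: The number of irreducible complex representations of a finite group equals its number of conjugacy classes. Conjugacy classes in S_5 correspond to cycle types, i.e. partitions of 5; there are p(5) = 7 of them, so S_5 (order 120) has exactly 7 irreducible complex representations.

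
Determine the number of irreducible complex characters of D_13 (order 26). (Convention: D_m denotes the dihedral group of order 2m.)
8

Proof sketch: The number of irreducible complex representations of a finite group equals its number of conjugacy classes. D_13 has 8 conjugacy classes ((n+3)/2 for n odd), so D_13 (order 26) has exactly 8 irreducible complex representations.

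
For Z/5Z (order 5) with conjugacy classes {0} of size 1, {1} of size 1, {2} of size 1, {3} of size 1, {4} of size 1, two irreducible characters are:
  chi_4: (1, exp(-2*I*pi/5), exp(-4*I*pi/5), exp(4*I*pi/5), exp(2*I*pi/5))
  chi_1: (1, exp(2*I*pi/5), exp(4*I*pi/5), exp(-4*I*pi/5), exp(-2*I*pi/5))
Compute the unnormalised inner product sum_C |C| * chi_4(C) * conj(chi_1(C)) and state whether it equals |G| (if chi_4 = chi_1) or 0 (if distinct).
Sum = 0; so <chi_4, chi_1> = 0 (distinct irreducibles are orthogonal).

Argument: Compute term by term over conjugacy classes (|C| * chi_4(C) * conj(chi_1(C))):
  1*(1)*conj(1) + 1*(exp(-2*I*pi/5))*conj(exp(2*I*pi/5)) + 1*(exp(-4*I*pi/5))*conj(exp(4*I*pi/5)) + 1*(exp(4*I*pi/5))*conj(exp(-4*I*pi/5)) + 1*(exp(2*I*pi/5))*conj(exp(-2*I*pi/5))
  = (1) + (exp(-4*I*pi/5)) + (exp(2*I*pi/5)) + (exp(-2*I*pi/5)) + (exp(4*I*pi/5))
  = 0.
(Exp terms are combined using exp(i*s)*conj(exp(i*t)) = exp(i*(s-t)), and sums of them are collapsed using the identity that for every m > 1 the m distinct m-th roots of unity sum to 0, e.g. 1 + exp(2*I*pi/3) + exp(-2*I*pi/3) = 0.)
Dividing by |G| = 5 gives 0/5 = 0, matching the row-orthogonality relation <chi_4, chi_1> = [chi_4 = chi_1].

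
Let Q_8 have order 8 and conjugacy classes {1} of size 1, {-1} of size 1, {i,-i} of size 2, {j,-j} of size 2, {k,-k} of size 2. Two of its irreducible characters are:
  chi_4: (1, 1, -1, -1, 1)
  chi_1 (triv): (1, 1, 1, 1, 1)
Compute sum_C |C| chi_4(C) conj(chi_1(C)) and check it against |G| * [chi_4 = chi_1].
Sum = 0; so <chi_4, chi_1> = 0 (distinct irreducibles are orthogonal).

Explanation: Compute term by term over conjugacy classes (|C| * chi_4(C) * conj(chi_1(C))):
  1*(1)*conj(1) + 1*(1)*conj(1) + 2*(-1)*conj(1) + 2*(-1)*conj(1) + 2*(1)*conj(1)
  = (1) + (1) + (-2) + (-2) + (2)
  = 0.
Dividing by |G| = 8 gives 0/8 = 0, matching the row-orthogonality relation <chi_4, chi_1> = [chi_4 = chi_1].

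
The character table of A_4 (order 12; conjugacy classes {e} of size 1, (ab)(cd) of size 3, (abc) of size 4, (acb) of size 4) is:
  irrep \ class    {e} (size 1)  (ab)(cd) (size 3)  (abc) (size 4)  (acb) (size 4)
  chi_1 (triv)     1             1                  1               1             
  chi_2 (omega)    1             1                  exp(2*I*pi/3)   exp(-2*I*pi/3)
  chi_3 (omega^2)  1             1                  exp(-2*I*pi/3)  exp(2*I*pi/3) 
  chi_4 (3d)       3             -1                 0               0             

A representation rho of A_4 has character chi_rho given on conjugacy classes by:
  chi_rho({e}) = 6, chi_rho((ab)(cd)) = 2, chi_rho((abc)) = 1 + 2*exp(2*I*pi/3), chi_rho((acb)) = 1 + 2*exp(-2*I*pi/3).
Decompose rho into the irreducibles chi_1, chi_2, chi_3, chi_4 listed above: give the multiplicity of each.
Multiplicities: chi_1: 1, chi_2: 2, chi_3: 0, chi_4: 1.

Justification: Use <chi_rho, chi> = (1/|G|) sum_C |C| * chi_rho(C) * conj(chi(C)) with |G| = 12 for each irreducible chi in the table:
  <chi_rho, chi_1> = (1/12)[1*(6)*conj(1) + 3*(2)*conj(1) + 4*(1 + 2*exp(2*I*pi/3))*conj(1) + 4*(1 + 2*exp(-2*I*pi/3))*conj(1)]
      = (1/12)[(6) + (6) + (4 + 8*exp(2*I*pi/3)) + (4 + 8*exp(-2*I*pi/3))] = 12/12 = 1
  <chi_rho, chi_2> = (1/12)[1*(6)*conj(1) + 3*(2)*conj(1) + 4*(1 + 2*exp(2*I*pi/3))*conj(exp(2*I*pi/3)) + 4*(1 + 2*exp(-2*I*pi/3))*conj(exp(-2*I*pi/3))]
      = (1/12)[(6) + (6) + (8 + 4*exp(-2*I*pi/3)) + (8 + 4*exp(2*I*pi/3))] = 24/12 = 2
  <chi_rho, chi_3> = (1/12)[1*(6)*conj(1) + 3*(2)*conj(1) + 4*(1 + 2*exp(2*I*pi/3))*conj(exp(-2*I*pi/3)) + 4*(1 + 2*exp(-2*I*pi/3))*conj(exp(2*I*pi/3))]
      = (1/12)[(6) + (6) + (8*exp(-2*I*pi/3) + 4*exp(2*I*pi/3)) + (4*exp(-2*I*pi/3) + 8*exp(2*I*pi/3))] = 0/12 = 0
  <chi_rho, chi_4> = (1/12)[1*(6)*conj(3) + 3*(2)*conj(-1) + 4*(1 + 2*exp(2*I*pi/3))*conj(0) + 4*(1 + 2*exp(-2*I*pi/3))*conj(0)]
      = (1/12)[(18) + (-6) + (0) + (0)] = 12/12 = 1
(Exp terms are combined using exp(i*s)*conj(exp(i*t)) = exp(i*(s-t)), and sums of them are collapsed using the identity that for every m > 1 the m distinct m-th roots of unity sum to 0, e.g. 1 + exp(2*I*pi/3) + exp(-2*I*pi/3) = 0.)
Dimension check: dim(rho) = sum (mult * dim) = 1*1 + 2*1 + 0*1 + 1*3 = 6 = chi_rho(e) = 6.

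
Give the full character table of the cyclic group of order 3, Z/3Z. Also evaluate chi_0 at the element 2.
Character table of Z/3Z (irreps indexed chi_0,...,chi_2 with chi_k(m) = zeta_3^(k*m), zeta_3 = exp(2*pi*i/3)):
  irrep \ class  {0} (size 1)  {1} (size 1)    {2} (size 1)  
  chi_0          1             1               1             
  chi_1          1             exp(2*I*pi/3)   exp(-2*I*pi/3)
  chi_2          1             exp(-2*I*pi/3)  exp(2*I*pi/3) 

Spot check: chi_0(2) = zeta_3^(0*2) = zeta_3^0 = 1.

Z/3Z is abelian, so all 3 irreducible complex representations are 1-dimensional. They are given by chi_k(m) = zeta_3^(k*m) for k = 0,...,2. Row orthogonality: sum_m chi_k(m) conj(chi_l(m)) = 3 * [k = l].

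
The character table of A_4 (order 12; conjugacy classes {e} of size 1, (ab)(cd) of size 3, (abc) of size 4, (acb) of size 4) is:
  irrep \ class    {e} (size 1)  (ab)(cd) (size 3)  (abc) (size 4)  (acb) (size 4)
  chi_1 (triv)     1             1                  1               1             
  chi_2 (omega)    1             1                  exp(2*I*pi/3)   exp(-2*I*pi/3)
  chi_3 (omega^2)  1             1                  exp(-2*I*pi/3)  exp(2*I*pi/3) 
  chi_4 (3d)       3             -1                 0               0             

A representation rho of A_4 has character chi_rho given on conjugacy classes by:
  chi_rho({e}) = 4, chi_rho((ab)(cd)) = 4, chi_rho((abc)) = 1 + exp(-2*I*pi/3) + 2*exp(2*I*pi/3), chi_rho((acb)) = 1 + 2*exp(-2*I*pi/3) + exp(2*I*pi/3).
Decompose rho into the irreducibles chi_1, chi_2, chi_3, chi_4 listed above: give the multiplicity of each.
Multiplicities: chi_1: 1, chi_2: 2, chi_3: 1, chi_4: 0.

Derivation: Use <chi_rho, chi> = (1/|G|) sum_C |C| * chi_rho(C) * conj(chi(C)) with |G| = 12 for each irreducible chi in the table:
  <chi_rho, chi_1> = (1/12)[1*(4)*conj(1) + 3*(4)*conj(1) + 4*(1 + exp(-2*I*pi/3) + 2*exp(2*I*pi/3))*conj(1) + 4*(1 + 2*exp(-2*I*pi/3) + exp(2*I*pi/3))*conj(1)]
      = (1/12)[(4) + (12) + (4 + 4*exp(-2*I*pi/3) + 8*exp(2*I*pi/3)) + (4 + 8*exp(-2*I*pi/3) + 4*exp(2*I*pi/3))] = 12/12 = 1
  <chi_rho, chi_2> = (1/12)[1*(4)*conj(1) + 3*(4)*conj(1) + 4*(1 + exp(-2*I*pi/3) + 2*exp(2*I*pi/3))*conj(exp(2*I*pi/3)) + 4*(1 + 2*exp(-2*I*pi/3) + exp(2*I*pi/3))*conj(exp(-2*I*pi/3))]
      = (1/12)[(4) + (12) + (4) + (4)] = 24/12 = 2
  <chi_rho, chi_3> = (1/12)[1*(4)*conj(1) + 3*(4)*conj(1) + 4*(1 + exp(-2*I*pi/3) + 2*exp(2*I*pi/3))*conj(exp(-2*I*pi/3)) + 4*(1 + 2*exp(-2*I*pi/3) + exp(2*I*pi/3))*conj(exp(2*I*pi/3))]
      = (1/12)[(4) + (12) + (4 + 8*exp(-2*I*pi/3) + 4*exp(2*I*pi/3)) + (4 + 4*exp(-2*I*pi/3) + 8*exp(2*I*pi/3))] = 12/12 = 1
  <chi_rho, chi_4> = (1/12)[1*(4)*conj(3) + 3*(4)*conj(-1) + 4*(1 + exp(-2*I*pi/3) + 2*exp(2*I*pi/3))*conj(0) + 4*(1 + 2*exp(-2*I*pi/3) + exp(2*I*pi/3))*conj(0)]
      = (1/12)[(12) + (-12) + (0) + (0)] = 0/12 = 0
(Exp terms are combined using exp(i*s)*conj(exp(i*t)) = exp(i*(s-t)), and sums of them are collapsed using the identity that for every m > 1 the m distinct m-th roots of unity sum to 0, e.g. 1 + exp(2*I*pi/3) + exp(-2*I*pi/3) = 0.)
Dimension check: dim(rho) = sum (mult * dim) = 1*1 + 2*1 + 1*1 + 0*3 = 4 = chi_rho(e) = 4.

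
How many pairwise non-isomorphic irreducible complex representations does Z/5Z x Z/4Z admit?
20

Why: The number of irreducible complex representations of a finite group equals its number of conjugacy classes. Z/5Z x Z/4Z is abelian of order 20, so every element is its own conjugacy class: 20 classes, so Z/5Z x Z/4Z (order 20) has exactly 20 irreducible complex representations.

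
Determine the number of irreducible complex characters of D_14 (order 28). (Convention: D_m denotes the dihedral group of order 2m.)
10

Argument: The number of irreducible complex representations of a finite group equals its number of conjugacy classes. D_14 has 10 conjugacy classes (n/2 + 3 for n even), so D_14 (order 28) has exactly 10 irreducible complex representations.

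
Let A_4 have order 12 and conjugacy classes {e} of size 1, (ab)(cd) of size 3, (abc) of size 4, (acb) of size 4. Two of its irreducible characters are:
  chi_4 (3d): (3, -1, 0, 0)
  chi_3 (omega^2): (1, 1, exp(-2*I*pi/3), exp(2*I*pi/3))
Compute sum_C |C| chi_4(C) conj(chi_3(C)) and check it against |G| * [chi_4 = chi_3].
Sum = 0; so <chi_4, chi_3> = 0 (distinct irreducibles are orthogonal).

Why: Compute term by term over conjugacy classes (|C| * chi_4(C) * conj(chi_3(C))):
  1*(3)*conj(1) + 3*(-1)*conj(1) + 4*(0)*conj(exp(-2*I*pi/3)) + 4*(0)*conj(exp(2*I*pi/3))
  = (3) + (-3) + (0) + (0)
  = 0.
(Exp terms are combined using exp(i*s)*conj(exp(i*t)) = exp(i*(s-t)), and sums of them are collapsed using the identity that for every m > 1 the m distinct m-th roots of unity sum to 0, e.g. 1 + exp(2*I*pi/3) + exp(-2*I*pi/3) = 0.)
Dividing by |G| = 12 gives 0/12 = 0, matching the row-orthogonality relation <chi_4, chi_3> = [chi_4 = chi_3].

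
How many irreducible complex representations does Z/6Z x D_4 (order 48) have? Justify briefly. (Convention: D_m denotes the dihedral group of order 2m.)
30

The number of irreducible complex representations of a finite group equals its number of conjugacy classes. For a direct product, #classes(G x H) = #classes(G) * #classes(H). Z/6Z has 6 classes (abelian), D_4 has 5 classes, so 6 * 5 = 30, so Z/6Z x D_4 (order 48) has exactly 30 irreducible complex representations.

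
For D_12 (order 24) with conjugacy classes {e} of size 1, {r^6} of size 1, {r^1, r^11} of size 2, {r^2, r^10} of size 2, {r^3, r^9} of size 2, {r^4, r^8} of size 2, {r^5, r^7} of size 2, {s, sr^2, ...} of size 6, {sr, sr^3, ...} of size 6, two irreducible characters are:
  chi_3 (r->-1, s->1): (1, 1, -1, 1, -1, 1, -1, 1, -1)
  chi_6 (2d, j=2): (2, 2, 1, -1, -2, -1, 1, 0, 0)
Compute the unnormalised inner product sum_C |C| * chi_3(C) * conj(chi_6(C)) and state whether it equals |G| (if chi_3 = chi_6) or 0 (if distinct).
Sum = 0; so <chi_3, chi_6> = 0 (distinct irreducibles are orthogonal).

Argument: Compute term by term over conjugacy classes (|C| * chi_3(C) * conj(chi_6(C))):
  1*(1)*conj(2) + 1*(1)*conj(2) + 2*(-1)*conj(1) + 2*(1)*conj(-1) + 2*(-1)*conj(-2) + 2*(1)*conj(-1) + 2*(-1)*conj(1) + 6*(1)*conj(0) + 6*(-1)*conj(0)
  = (2) + (2) + (-2) + (-2) + (4) + (-2) + (-2) + (0) + (0)
  = 0.
Dividing by |G| = 24 gives 0/24 = 0, matching the row-orthogonality relation <chi_3, chi_6> = [chi_3 = chi_6].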